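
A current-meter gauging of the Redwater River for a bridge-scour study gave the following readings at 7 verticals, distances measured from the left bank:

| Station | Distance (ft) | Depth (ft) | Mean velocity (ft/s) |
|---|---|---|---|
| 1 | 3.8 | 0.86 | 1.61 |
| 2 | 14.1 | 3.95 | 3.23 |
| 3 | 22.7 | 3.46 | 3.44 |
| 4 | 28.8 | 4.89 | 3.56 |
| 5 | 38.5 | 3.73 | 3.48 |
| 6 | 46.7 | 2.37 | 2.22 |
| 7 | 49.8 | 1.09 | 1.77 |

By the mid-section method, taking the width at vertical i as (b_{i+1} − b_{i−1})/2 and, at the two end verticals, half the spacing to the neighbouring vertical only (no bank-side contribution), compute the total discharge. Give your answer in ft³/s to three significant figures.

502 ft³/s

w_1 = (14.1 − 3.8)/2 = 5.15 ft; q_1 = 1.61 × 0.86 × 5.15 = 7.131 ft³/s
w_2 = (22.7 − 3.8)/2 = 9.45 ft; q_2 = 3.23 × 3.95 × 9.45 = 120.6 ft³/s
w_3 = (28.8 − 14.1)/2 = 7.35 ft; q_3 = 3.44 × 3.46 × 7.35 = 87.48 ft³/s
w_4 = (38.5 − 22.7)/2 = 7.9 ft; q_4 = 3.56 × 4.89 × 7.9 = 137.5 ft³/s
w_5 = (46.7 − 28.8)/2 = 8.95 ft; q_5 = 3.48 × 3.73 × 8.95 = 116.2 ft³/s
w_6 = (49.8 − 38.5)/2 = 5.65 ft; q_6 = 2.22 × 2.37 × 5.65 = 29.73 ft³/s
w_7 = (49.8 − 46.7)/2 = 1.55 ft; q_7 = 1.77 × 1.09 × 1.55 = 2.990 ft³/s
Q = Σ qᵢ = 501.6 ft³/s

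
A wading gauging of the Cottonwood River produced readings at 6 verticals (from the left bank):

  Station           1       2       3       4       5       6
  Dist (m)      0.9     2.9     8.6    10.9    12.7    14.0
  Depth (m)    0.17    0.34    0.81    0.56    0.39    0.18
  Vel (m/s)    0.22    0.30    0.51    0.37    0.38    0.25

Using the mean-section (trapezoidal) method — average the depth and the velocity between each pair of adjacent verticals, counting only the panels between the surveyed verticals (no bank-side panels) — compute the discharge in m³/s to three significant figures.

2.59 m³/s

Panel 1-2: Δb = 2 m, d̄ = (0.17+0.34)/2 = 0.255, v̄ = (0.22+0.30)/2 = 0.26 → q = 2×0.255×0.26 = 0.1326 m³/s
Panel 2-3: Δb = 5.7 m, d̄ = (0.34+0.81)/2 = 0.575, v̄ = (0.30+0.51)/2 = 0.405 → q = 5.7×0.575×0.405 = 1.327 m³/s
Panel 3-4: Δb = 2.3 m, d̄ = (0.81+0.56)/2 = 0.685, v̄ = (0.51+0.37)/2 = 0.44 → q = 2.3×0.685×0.44 = 0.6932 m³/s
Panel 4-5: Δb = 1.8 m, d̄ = (0.56+0.39)/2 = 0.475, v̄ = (0.37+0.38)/2 = 0.375 → q = 1.8×0.475×0.375 = 0.3206 m³/s
Panel 5-6: Δb = 1.3 m, d̄ = (0.39+0.18)/2 = 0.285, v̄ = (0.38+0.25)/2 = 0.315 → q = 1.3×0.285×0.315 = 0.1167 m³/s
Q = Σ q = 2.591 m³/s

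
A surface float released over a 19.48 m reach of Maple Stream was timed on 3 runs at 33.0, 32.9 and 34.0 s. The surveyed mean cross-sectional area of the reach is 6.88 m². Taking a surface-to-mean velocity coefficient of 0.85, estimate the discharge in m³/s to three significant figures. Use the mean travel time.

3.42 m³/s

t̄ = (33.0 + 32.9 + 34.0) / 3 = 33.3 s
v_surface = L / t̄ = 19.48 / 33.3 = 0.5850 m/s
v_mean = 0.85 × 0.5850 = 0.4972 m/s
Q = A × v_mean = 6.88 × 0.4972 = 3.421 m³/s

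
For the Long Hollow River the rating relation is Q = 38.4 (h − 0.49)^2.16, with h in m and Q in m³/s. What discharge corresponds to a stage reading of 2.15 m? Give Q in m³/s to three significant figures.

Q = 38.4 × (2.15 − 0.49)^2.16 = 38.4 × 1.66^2.16 = 114.8 m³/s

115 m³/s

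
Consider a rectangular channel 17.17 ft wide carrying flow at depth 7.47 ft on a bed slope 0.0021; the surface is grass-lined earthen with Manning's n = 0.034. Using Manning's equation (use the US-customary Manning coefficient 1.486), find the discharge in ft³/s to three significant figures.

A = b·y = 17.17 × 7.47 = 128.3 ft²
P = b + 2y = 17.17 + 2×7.47 = 32.11 ft
R = A/P = 128.3/32.11 = 3.994 ft
Q = (1.486/n)·A·R^(2/3)·S^(1/2) = (1.486/0.034) × 128.3 × 3.994^(2/3) × 0.0021^(1/2) = 646.7 ft³/s

647 ft³/s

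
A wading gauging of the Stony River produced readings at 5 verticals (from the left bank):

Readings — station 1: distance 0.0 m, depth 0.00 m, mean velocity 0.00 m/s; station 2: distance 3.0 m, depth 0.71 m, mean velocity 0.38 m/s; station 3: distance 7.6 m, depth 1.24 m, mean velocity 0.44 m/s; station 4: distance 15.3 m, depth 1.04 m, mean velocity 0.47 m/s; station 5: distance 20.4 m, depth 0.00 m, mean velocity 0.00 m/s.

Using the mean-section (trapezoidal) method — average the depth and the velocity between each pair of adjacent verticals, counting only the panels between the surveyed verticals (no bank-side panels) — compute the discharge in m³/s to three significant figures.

Panel 1-2: Δb = 3 m, d̄ = (0.00+0.71)/2 = 0.355, v̄ = (0.00+0.38)/2 = 0.19 → q = 3×0.355×0.19 = 0.2024 m³/s
Panel 2-3: Δb = 4.6 m, d̄ = (0.71+1.24)/2 = 0.975, v̄ = (0.38+0.44)/2 = 0.41 → q = 4.6×0.975×0.41 = 1.839 m³/s
Panel 3-4: Δb = 7.7 m, d̄ = (1.24+1.04)/2 = 1.14, v̄ = (0.44+0.47)/2 = 0.455 → q = 7.7×1.14×0.455 = 3.994 m³/s
Panel 4-5: Δb = 5.1 m, d̄ = (1.04+0.00)/2 = 0.52, v̄ = (0.47+0.00)/2 = 0.235 → q = 5.1×0.52×0.235 = 0.6232 m³/s
Q = Σ q = 6.658 m³/s

6.66 m³/s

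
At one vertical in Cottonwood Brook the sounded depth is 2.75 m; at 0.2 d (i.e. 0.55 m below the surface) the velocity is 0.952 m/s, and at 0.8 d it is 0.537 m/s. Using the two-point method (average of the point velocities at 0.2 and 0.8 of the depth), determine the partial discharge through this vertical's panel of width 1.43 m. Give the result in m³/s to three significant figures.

2.93 m³/s

v̄ = (0.952 + 0.537) / 2 = 0.7445 m/s
q = v̄ × d × w = 0.7445 × 2.75 × 1.43 = 2.928 m³/s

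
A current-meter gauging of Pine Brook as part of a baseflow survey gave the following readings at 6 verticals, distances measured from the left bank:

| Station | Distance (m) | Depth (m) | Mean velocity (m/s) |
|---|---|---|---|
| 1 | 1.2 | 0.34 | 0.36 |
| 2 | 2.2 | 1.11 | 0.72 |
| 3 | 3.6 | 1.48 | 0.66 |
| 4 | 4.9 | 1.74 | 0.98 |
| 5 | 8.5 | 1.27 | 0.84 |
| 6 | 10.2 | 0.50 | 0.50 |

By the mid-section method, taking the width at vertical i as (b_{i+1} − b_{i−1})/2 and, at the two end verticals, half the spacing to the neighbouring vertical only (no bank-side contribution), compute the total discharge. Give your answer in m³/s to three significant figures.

w_1 = (2.2 − 1.2)/2 = 0.5 m; q_1 = 0.36 × 0.34 × 0.5 = 0.06120 m³/s
w_2 = (3.6 − 1.2)/2 = 1.2 m; q_2 = 0.72 × 1.11 × 1.2 = 0.9590 m³/s
w_3 = (4.9 − 2.2)/2 = 1.35 m; q_3 = 0.66 × 1.48 × 1.35 = 1.319 m³/s
w_4 = (8.5 − 3.6)/2 = 2.45 m; q_4 = 0.98 × 1.74 × 2.45 = 4.178 m³/s
w_5 = (10.2 − 4.9)/2 = 2.65 m; q_5 = 0.84 × 1.27 × 2.65 = 2.827 m³/s
w_6 = (10.2 − 8.5)/2 = 0.85 m; q_6 = 0.50 × 0.50 × 0.85 = 0.2125 m³/s
Q = Σ qᵢ = 9.556 m³/s

9.56 m³/s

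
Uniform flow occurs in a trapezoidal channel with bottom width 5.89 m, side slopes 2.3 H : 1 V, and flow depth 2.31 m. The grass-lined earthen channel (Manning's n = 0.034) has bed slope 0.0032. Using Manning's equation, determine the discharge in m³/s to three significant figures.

55.9 m³/s

A = (b + z·y)·y = (5.89 + 2.3×2.31)×2.31 = 25.88 m²
P = b + 2y√(1+z²) = 5.89 + 2×2.31×√(1+2.3²) = 17.48 m
R = A/P = 25.88/17.48 = 1.481 m
Q = (1/n)·A·R^(2/3)·S^(1/2) = (1/0.034) × 25.88 × 1.481^(2/3) × 0.0032^(1/2) = 55.94 m³/s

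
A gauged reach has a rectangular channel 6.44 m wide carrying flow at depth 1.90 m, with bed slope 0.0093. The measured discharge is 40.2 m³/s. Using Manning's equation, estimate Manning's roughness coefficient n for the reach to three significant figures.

A = b·y = 6.44 × 1.90 = 12.24 m²
P = b + 2y = 6.44 + 2×1.90 = 10.24 m
R = A/P = 12.24/10.24 = 1.195 m
n = (1/Q)·A·R^(2/3)·S^(1/2) = (1/40.2) × 12.24 × 1.126 × 0.09644 = 0.03305

0.0331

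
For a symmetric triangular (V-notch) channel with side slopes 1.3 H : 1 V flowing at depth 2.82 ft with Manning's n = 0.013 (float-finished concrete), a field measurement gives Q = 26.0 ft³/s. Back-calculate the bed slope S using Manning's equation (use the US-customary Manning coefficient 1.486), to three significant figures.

0.000417

A = z·y² = 1.3×2.82² = 10.34 ft²
P = 2y√(1+z²) = 2×2.82×√(1+1.3²) = 9.250 ft
R = A/P = 10.34/9.250 = 1.118 ft
S = (Q·n / (1.486·A·R^(2/3)))² = (26.0×0.013 / (1.486×10.34×1.077))² = 0.0004174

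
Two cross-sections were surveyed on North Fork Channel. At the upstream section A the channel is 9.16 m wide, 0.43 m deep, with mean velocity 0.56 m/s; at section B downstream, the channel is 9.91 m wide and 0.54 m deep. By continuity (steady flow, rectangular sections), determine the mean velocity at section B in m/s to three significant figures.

0.412 m/s

Q = A₁V₁ = (9.16×0.43) × 0.56 = 2.206 m³/s
A₂ = 9.91 × 0.54 = 5.351 m²
V₂ = Q/A₂ = 2.206/5.351 = 0.4122 m/s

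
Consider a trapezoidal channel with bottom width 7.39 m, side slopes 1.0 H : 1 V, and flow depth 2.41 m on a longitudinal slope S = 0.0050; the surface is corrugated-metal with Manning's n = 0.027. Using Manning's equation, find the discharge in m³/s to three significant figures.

A = (b + z·y)·y = (7.39 + 1.0×2.41)×2.41 = 23.62 m²
P = b + 2y√(1+z²) = 7.39 + 2×2.41×√(1+1.0²) = 14.21 m
R = A/P = 23.62/14.21 = 1.662 m
Q = (1/n)·A·R^(2/3)·S^(1/2) = (1/0.027) × 23.62 × 1.662^(2/3) × 0.0050^(1/2) = 86.80 m³/s

86.8 m³/s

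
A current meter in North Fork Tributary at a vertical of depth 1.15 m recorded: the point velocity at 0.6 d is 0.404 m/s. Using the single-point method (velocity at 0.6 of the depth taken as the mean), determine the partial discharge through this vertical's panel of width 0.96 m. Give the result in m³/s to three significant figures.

0.446 m³/s

v̄ = v₀.₆ = 0.404 m/s
q = v̄ × d × w = 0.4040 × 1.15 × 0.96 = 0.4460 m³/s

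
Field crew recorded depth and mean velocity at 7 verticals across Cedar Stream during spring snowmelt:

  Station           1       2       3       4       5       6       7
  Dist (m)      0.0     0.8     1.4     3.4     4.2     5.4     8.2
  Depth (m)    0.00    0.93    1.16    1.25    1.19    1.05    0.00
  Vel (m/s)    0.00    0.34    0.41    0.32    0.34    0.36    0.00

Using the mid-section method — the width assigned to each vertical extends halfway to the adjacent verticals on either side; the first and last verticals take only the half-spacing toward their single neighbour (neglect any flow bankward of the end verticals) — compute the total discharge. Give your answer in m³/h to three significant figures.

w_2 = (1.4 − 0.0)/2 = 0.7 m; q_2 = 0.34 × 0.93 × 0.7 = 0.2213 m³/s
w_3 = (3.4 − 0.8)/2 = 1.3 m; q_3 = 0.41 × 1.16 × 1.3 = 0.6183 m³/s
w_4 = (4.2 − 1.4)/2 = 1.4 m; q_4 = 0.32 × 1.25 × 1.4 = 0.5600 m³/s
w_5 = (5.4 − 3.4)/2 = 1 m; q_5 = 0.34 × 1.19 × 1 = 0.4046 m³/s
w_6 = (8.2 − 4.2)/2 = 2 m; q_6 = 0.36 × 1.05 × 2 = 0.7560 m³/s
Stations 1, 7 contribute zero (depth or velocity is 0).
Q = Σ qᵢ = 2.560 m³/s
= 2.560 × 3600 = 9217 m³/h

9220 m³/h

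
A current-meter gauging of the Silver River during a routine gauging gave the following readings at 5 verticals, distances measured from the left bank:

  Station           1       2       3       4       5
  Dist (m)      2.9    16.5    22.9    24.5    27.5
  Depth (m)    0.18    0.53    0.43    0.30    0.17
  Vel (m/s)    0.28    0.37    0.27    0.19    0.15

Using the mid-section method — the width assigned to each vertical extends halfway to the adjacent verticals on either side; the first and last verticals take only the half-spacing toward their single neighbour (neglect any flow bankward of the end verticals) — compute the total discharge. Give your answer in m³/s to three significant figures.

2.94 m³/s

w_1 = (16.5 − 2.9)/2 = 6.8 m; q_1 = 0.28 × 0.18 × 6.8 = 0.3427 m³/s
w_2 = (22.9 − 2.9)/2 = 10 m; q_2 = 0.37 × 0.53 × 10 = 1.961 m³/s
w_3 = (24.5 − 16.5)/2 = 4 m; q_3 = 0.27 × 0.43 × 4 = 0.4644 m³/s
w_4 = (27.5 − 22.9)/2 = 2.3 m; q_4 = 0.19 × 0.30 × 2.3 = 0.1311 m³/s
w_5 = (27.5 − 24.5)/2 = 1.5 m; q_5 = 0.15 × 0.17 × 1.5 = 0.03825 m³/s
Q = Σ qᵢ = 2.937 m³/s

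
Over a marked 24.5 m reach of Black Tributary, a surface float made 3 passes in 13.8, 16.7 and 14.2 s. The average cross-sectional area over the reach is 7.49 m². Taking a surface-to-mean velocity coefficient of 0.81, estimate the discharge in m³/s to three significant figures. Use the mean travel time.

9.98 m³/s

t̄ = (13.8 + 16.7 + 14.2) / 3 = 14.9 s
v_surface = L / t̄ = 24.5 / 14.9 = 1.644 m/s
v_mean = 0.81 × 1.644 = 1.332 m/s
Q = A × v_mean = 7.49 × 1.332 = 9.976 m³/s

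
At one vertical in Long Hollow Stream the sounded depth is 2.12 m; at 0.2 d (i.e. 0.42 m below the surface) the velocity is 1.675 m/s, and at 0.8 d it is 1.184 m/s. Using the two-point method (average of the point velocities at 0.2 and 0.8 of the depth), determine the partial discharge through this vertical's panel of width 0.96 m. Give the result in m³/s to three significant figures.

v̄ = (1.675 + 1.184) / 2 = 1.430 m/s
q = v̄ × d × w = 1.430 × 2.12 × 0.96 = 2.909 m³/s

2.91 m³/s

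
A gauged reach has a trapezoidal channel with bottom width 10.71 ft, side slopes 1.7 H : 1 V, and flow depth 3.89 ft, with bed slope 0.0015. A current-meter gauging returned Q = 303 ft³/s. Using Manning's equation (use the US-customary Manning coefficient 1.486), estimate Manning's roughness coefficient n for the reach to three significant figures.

0.0241

A = (b + z·y)·y = (10.71 + 1.7×3.89)×3.89 = 67.39 ft²
P = b + 2y√(1+z²) = 10.71 + 2×3.89×√(1+1.7²) = 26.05 ft
R = A/P = 67.39/26.05 = 2.586 ft
n = (1.486/Q)·A·R^(2/3)·S^(1/2) = (1.486/303) × 67.39 × 1.884 × 0.03873 = 0.02412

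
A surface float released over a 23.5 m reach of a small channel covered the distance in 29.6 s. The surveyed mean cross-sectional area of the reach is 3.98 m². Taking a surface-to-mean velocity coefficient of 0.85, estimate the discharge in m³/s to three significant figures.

v_surface = L / t̄ = 23.5 / 29.6 = 0.7939 m/s
v_mean = 0.85 × 0.7939 = 0.6748 m/s
Q = A × v_mean = 3.98 × 0.6748 = 2.686 m³/s

2.69 m³/s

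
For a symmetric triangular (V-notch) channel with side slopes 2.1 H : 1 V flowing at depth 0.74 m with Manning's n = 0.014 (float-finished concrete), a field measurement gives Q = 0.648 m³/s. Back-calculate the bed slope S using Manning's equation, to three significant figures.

0.000268

A = z·y² = 2.1×0.74² = 1.150 m²
P = 2y√(1+z²) = 2×0.74×√(1+2.1²) = 3.442 m
R = A/P = 1.150/3.442 = 0.3341 m
S = (Q·n / (1·A·R^(2/3)))² = (0.648×0.014 / (1×1.150×0.4814))² = 0.0002685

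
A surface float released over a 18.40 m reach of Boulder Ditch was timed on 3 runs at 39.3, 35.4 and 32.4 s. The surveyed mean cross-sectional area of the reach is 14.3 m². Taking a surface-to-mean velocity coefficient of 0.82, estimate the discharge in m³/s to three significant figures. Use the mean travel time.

t̄ = (39.3 + 35.4 + 32.4) / 3 = 35.7 s
v_surface = L / t̄ = 18.40 / 35.7 = 0.5154 m/s
v_mean = 0.82 × 0.5154 = 0.4226 m/s
Q = A × v_mean = 14.3 × 0.4226 = 6.044 m³/s

6.04 m³/s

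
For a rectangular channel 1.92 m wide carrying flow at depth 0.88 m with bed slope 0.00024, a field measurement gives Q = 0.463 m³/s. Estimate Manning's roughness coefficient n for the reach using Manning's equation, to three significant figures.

A = b·y = 1.92 × 0.88 = 1.690 m²
P = b + 2y = 1.92 + 2×0.88 = 3.680 m
R = A/P = 1.690/3.680 = 0.4591 m
n = (1/Q)·A·R^(2/3)·S^(1/2) = (1/0.463) × 1.690 × 0.5951 × 0.01549 = 0.03365

0.0336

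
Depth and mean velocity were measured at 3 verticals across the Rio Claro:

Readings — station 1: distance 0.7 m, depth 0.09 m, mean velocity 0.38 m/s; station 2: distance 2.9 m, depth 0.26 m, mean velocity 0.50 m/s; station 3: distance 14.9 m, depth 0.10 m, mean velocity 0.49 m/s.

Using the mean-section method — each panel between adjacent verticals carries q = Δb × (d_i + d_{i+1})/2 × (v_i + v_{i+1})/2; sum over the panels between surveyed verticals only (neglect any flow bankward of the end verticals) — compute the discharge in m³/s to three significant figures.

Panel 1-2: Δb = 2.2 m, d̄ = (0.09+0.26)/2 = 0.175, v̄ = (0.38+0.50)/2 = 0.44 → q = 2.2×0.175×0.44 = 0.1694 m³/s
Panel 2-3: Δb = 12 m, d̄ = (0.26+0.10)/2 = 0.18, v̄ = (0.50+0.49)/2 = 0.495 → q = 12×0.18×0.495 = 1.069 m³/s
Q = Σ q = 1.239 m³/s

1.24 m³/s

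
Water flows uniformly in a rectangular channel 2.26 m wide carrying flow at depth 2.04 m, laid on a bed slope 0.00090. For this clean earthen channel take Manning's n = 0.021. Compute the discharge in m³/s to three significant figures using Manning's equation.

A = b·y = 2.26 × 2.04 = 4.610 m²
P = b + 2y = 2.26 + 2×2.04 = 6.340 m
R = A/P = 4.610/6.340 = 0.7272 m
Q = (1/n)·A·R^(2/3)·S^(1/2) = (1/0.021) × 4.610 × 0.7272^(2/3) × 0.00090^(1/2) = 5.326 m³/s

5.33 m³/s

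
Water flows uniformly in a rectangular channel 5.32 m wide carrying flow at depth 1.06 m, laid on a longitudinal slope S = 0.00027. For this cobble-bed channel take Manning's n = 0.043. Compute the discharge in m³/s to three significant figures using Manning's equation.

1.79 m³/s

A = b·y = 5.32 × 1.06 = 5.639 m²
P = b + 2y = 5.32 + 2×1.06 = 7.440 m
R = A/P = 5.639/7.440 = 0.7580 m
Q = (1/n)·A·R^(2/3)·S^(1/2) = (1/0.043) × 5.639 × 0.7580^(2/3) × 0.00027^(1/2) = 1.791 m³/s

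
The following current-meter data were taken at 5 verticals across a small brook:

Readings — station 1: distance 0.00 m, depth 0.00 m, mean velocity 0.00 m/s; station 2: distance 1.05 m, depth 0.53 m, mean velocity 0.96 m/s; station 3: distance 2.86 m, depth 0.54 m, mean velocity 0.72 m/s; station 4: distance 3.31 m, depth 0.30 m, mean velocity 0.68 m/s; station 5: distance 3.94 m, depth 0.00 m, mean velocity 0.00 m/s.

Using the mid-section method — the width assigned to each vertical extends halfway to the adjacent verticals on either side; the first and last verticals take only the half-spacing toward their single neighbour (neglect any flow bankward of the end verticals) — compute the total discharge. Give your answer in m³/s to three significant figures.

w_2 = (2.86 − 0.00)/2 = 1.43 m; q_2 = 0.96 × 0.53 × 1.43 = 0.7276 m³/s
w_3 = (3.31 − 1.05)/2 = 1.13 m; q_3 = 0.72 × 0.54 × 1.13 = 0.4393 m³/s
w_4 = (3.94 − 2.86)/2 = 0.54 m; q_4 = 0.68 × 0.30 × 0.54 = 0.1102 m³/s
Stations 1, 5 contribute zero (depth or velocity is 0).
Q = Σ qᵢ = 1.277 m³/s

1.28 m³/s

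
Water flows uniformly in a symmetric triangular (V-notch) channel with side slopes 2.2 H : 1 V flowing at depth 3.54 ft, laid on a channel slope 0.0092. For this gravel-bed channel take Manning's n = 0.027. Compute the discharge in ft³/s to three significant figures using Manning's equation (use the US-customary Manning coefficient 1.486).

200 ft³/s

A = z·y² = 2.2×3.54² = 27.57 ft²
P = 2y√(1+z²) = 2×3.54×√(1+2.2²) = 17.11 ft
R = A/P = 27.57/17.11 = 1.611 ft
Q = (1.486/n)·A·R^(2/3)·S^(1/2) = (1.486/0.027) × 27.57 × 1.611^(2/3) × 0.0092^(1/2) = 200.0 ft³/s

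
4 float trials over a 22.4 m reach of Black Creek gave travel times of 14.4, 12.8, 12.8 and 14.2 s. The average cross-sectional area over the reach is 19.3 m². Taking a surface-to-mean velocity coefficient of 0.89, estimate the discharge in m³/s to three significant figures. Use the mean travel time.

28.4 m³/s

t̄ = (14.4 + 12.8 + 12.8 + 14.2) / 4 = 13.55 s
v_surface = L / t̄ = 22.4 / 13.55 = 1.653 m/s
v_mean = 0.89 × 1.653 = 1.471 m/s
Q = A × v_mean = 19.3 × 1.471 = 28.40 m³/s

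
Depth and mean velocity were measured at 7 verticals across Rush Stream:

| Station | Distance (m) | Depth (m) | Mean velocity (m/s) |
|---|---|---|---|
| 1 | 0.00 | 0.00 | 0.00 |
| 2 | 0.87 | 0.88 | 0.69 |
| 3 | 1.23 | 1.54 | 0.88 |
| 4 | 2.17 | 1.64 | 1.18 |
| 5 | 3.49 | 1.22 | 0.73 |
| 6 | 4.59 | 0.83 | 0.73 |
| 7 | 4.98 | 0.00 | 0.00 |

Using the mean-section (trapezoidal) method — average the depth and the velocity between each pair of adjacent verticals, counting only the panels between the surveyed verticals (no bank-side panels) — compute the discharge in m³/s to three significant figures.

4.70 m³/s

Panel 1-2: Δb = 0.87 m, d̄ = (0.00+0.88)/2 = 0.44, v̄ = (0.00+0.69)/2 = 0.345 → q = 0.87×0.44×0.345 = 0.1321 m³/s
Panel 2-3: Δb = 0.36 m, d̄ = (0.88+1.54)/2 = 1.21, v̄ = (0.69+0.88)/2 = 0.785 → q = 0.36×1.21×0.785 = 0.3419 m³/s
Panel 3-4: Δb = 0.94 m, d̄ = (1.54+1.64)/2 = 1.59, v̄ = (0.88+1.18)/2 = 1.03 → q = 0.94×1.59×1.03 = 1.539 m³/s
Panel 4-5: Δb = 1.32 m, d̄ = (1.64+1.22)/2 = 1.43, v̄ = (1.18+0.73)/2 = 0.955 → q = 1.32×1.43×0.955 = 1.803 m³/s
Panel 5-6: Δb = 1.1 m, d̄ = (1.22+0.83)/2 = 1.025, v̄ = (0.73+0.73)/2 = 0.73 → q = 1.1×1.025×0.73 = 0.8231 m³/s
Panel 6-7: Δb = 0.39 m, d̄ = (0.83+0.00)/2 = 0.415, v̄ = (0.73+0.00)/2 = 0.365 → q = 0.39×0.415×0.365 = 0.05908 m³/s
Q = Σ q = 4.698 m³/s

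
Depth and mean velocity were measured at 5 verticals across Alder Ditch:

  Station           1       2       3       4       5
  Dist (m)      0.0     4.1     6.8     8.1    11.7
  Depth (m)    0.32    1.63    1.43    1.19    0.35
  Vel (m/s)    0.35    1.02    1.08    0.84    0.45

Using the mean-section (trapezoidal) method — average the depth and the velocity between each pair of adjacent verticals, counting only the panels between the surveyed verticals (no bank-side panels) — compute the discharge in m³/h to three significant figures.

37800 m³/h

Panel 1-2: Δb = 4.1 m, d̄ = (0.32+1.63)/2 = 0.975, v̄ = (0.35+1.02)/2 = 0.685 → q = 4.1×0.975×0.685 = 2.738 m³/s
Panel 2-3: Δb = 2.7 m, d̄ = (1.63+1.43)/2 = 1.53, v̄ = (1.02+1.08)/2 = 1.05 → q = 2.7×1.53×1.05 = 4.338 m³/s
Panel 3-4: Δb = 1.3 m, d̄ = (1.43+1.19)/2 = 1.31, v̄ = (1.08+0.84)/2 = 0.96 → q = 1.3×1.31×0.96 = 1.635 m³/s
Panel 4-5: Δb = 3.6 m, d̄ = (1.19+0.35)/2 = 0.77, v̄ = (0.84+0.45)/2 = 0.645 → q = 3.6×0.77×0.645 = 1.788 m³/s
Q = Σ q = 10.50 m³/s
= 10.50 × 3600 = 37800 m³/h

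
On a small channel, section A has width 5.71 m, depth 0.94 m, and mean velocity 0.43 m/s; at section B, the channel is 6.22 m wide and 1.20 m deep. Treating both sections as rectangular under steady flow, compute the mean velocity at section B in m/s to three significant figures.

Q = A₁V₁ = (5.71×0.94) × 0.43 = 2.308 m³/s
A₂ = 6.22 × 1.20 = 7.464 m²
V₂ = Q/A₂ = 2.308/7.464 = 0.3092 m/s

0.309 m/s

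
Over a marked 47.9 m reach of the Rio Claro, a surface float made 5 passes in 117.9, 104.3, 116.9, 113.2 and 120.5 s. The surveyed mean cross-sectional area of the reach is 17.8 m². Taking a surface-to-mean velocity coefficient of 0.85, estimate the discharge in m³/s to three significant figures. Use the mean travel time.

6.33 m³/s

t̄ = (117.9 + 104.3 + 116.9 + 113.2 + 120.5) / 5 = 114.56 s
v_surface = L / t̄ = 47.9 / 114.56 = 0.4181 m/s
v_mean = 0.85 × 0.4181 = 0.3554 m/s
Q = A × v_mean = 17.8 × 0.3554 = 6.326 m³/s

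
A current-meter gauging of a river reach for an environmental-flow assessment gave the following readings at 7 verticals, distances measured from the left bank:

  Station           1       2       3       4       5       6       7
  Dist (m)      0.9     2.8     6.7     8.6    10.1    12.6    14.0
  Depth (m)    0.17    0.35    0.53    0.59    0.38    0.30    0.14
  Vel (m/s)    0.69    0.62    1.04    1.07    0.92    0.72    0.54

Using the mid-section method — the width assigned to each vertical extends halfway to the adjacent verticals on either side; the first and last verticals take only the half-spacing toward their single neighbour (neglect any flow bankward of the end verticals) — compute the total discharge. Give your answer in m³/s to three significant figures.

w_1 = (2.8 − 0.9)/2 = 0.95 m; q_1 = 0.69 × 0.17 × 0.95 = 0.1114 m³/s
w_2 = (6.7 − 0.9)/2 = 2.9 m; q_2 = 0.62 × 0.35 × 2.9 = 0.6293 m³/s
w_3 = (8.6 − 2.8)/2 = 2.9 m; q_3 = 1.04 × 0.53 × 2.9 = 1.598 m³/s
w_4 = (10.1 − 6.7)/2 = 1.7 m; q_4 = 1.07 × 0.59 × 1.7 = 1.073 m³/s
w_5 = (12.6 − 8.6)/2 = 2 m; q_5 = 0.92 × 0.38 × 2 = 0.6992 m³/s
w_6 = (14.0 − 10.1)/2 = 1.95 m; q_6 = 0.72 × 0.30 × 1.95 = 0.4212 m³/s
w_7 = (14.0 − 12.6)/2 = 0.7 m; q_7 = 0.54 × 0.14 × 0.7 = 0.05292 m³/s
Q = Σ qᵢ = 4.586 m³/s

4.59 m³/s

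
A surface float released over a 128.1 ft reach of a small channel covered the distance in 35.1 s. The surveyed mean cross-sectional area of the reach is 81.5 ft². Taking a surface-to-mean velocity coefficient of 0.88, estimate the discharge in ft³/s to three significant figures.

262 ft³/s

v_surface = L / t̄ = 128.1 / 35.1 = 3.650 ft/s
v_mean = 0.88 × 3.650 = 3.212 ft/s
Q = A × v_mean = 81.5 × 3.212 = 261.7 ft³/s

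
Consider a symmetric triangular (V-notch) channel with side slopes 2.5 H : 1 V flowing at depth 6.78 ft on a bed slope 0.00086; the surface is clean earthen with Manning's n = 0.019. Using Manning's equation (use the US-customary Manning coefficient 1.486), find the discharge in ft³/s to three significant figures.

A = z·y² = 2.5×6.78² = 114.9 ft²
P = 2y√(1+z²) = 2×6.78×√(1+2.5²) = 36.51 ft
R = A/P = 114.9/36.51 = 3.148 ft
Q = (1.486/n)·A·R^(2/3)·S^(1/2) = (1.486/0.019) × 114.9 × 3.148^(2/3) × 0.00086^(1/2) = 566.1 ft³/s

566 ft³/s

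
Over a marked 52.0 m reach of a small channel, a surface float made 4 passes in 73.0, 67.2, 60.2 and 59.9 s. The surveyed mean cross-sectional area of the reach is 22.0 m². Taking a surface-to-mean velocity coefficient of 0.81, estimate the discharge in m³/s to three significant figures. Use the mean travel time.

t̄ = (73.0 + 67.2 + 60.2 + 59.9) / 4 = 65.075 s
v_surface = L / t̄ = 52.0 / 65.075 = 0.7991 m/s
v_mean = 0.81 × 0.7991 = 0.6473 m/s
Q = A × v_mean = 22.0 × 0.6473 = 14.24 m³/s

14.2 m³/s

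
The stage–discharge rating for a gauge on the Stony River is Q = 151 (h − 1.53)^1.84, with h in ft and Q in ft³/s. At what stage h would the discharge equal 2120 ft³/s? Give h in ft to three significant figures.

h − h₀ = (Q/C)^(1/b) = (2120/151)^(1/1.84) = 4.203 ft
h = 1.53 + 4.203 = 5.733 ft

5.73 ft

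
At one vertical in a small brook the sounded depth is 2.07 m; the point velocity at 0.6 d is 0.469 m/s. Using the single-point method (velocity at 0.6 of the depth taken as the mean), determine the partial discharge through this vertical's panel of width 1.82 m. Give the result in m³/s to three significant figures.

v̄ = v₀.₆ = 0.469 m/s
q = v̄ × d × w = 0.4690 × 2.07 × 1.82 = 1.767 m³/s

1.77 m³/s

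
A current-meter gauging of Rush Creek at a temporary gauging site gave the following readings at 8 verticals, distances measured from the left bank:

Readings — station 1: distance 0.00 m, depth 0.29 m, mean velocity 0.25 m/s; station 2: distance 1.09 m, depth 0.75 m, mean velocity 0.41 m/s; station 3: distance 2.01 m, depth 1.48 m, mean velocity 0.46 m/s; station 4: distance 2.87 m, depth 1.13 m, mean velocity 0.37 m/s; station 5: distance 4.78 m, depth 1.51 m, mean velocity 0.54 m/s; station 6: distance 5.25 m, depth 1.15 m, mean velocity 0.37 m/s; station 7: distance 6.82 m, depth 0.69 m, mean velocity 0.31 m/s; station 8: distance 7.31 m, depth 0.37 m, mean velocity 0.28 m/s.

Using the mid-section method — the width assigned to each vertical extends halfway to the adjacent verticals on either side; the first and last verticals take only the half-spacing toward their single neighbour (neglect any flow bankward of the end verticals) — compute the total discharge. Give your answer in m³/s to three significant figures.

w_1 = (1.09 − 0.00)/2 = 0.545 m; q_1 = 0.25 × 0.29 × 0.545 = 0.03951 m³/s
w_2 = (2.01 − 0.00)/2 = 1.005 m; q_2 = 0.41 × 0.75 × 1.005 = 0.3090 m³/s
w_3 = (2.87 − 1.09)/2 = 0.89 m; q_3 = 0.46 × 1.48 × 0.89 = 0.6059 m³/s
w_4 = (4.78 − 2.01)/2 = 1.385 m; q_4 = 0.37 × 1.13 × 1.385 = 0.5791 m³/s
w_5 = (5.25 − 2.87)/2 = 1.19 m; q_5 = 0.54 × 1.51 × 1.19 = 0.9703 m³/s
w_6 = (6.82 − 4.78)/2 = 1.02 m; q_6 = 0.37 × 1.15 × 1.02 = 0.4340 m³/s
w_7 = (7.31 − 5.25)/2 = 1.03 m; q_7 = 0.31 × 0.69 × 1.03 = 0.2203 m³/s
w_8 = (7.31 − 6.82)/2 = 0.245 m; q_8 = 0.28 × 0.37 × 0.245 = 0.02538 m³/s
Q = Σ qᵢ = 3.184 m³/s

3.18 m³/s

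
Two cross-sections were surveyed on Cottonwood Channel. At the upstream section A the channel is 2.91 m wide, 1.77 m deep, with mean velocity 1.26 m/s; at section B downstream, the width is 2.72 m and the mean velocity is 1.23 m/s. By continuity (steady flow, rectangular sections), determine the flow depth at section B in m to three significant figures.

1.94 m

Q = A₁V₁ = (2.91×1.77) × 1.26 = 6.490 m³/s
d₂ = Q/(b₂ V₂) = 6.490/(2.72×1.23) = 1.940 m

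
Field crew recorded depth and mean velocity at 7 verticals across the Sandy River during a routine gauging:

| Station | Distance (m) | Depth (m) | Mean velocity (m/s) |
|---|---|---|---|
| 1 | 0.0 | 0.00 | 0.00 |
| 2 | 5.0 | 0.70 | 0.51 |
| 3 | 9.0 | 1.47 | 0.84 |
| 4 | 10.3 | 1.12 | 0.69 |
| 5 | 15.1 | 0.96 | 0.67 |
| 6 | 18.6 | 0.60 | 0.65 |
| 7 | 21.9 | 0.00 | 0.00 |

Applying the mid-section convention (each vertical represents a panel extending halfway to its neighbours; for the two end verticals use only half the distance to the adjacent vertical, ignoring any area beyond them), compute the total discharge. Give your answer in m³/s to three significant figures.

11.2 m³/s

w_2 = (9.0 − 0.0)/2 = 4.5 m; q_2 = 0.51 × 0.70 × 4.5 = 1.607 m³/s
w_3 = (10.3 − 5.0)/2 = 2.65 m; q_3 = 0.84 × 1.47 × 2.65 = 3.272 m³/s
w_4 = (15.1 − 9.0)/2 = 3.05 m; q_4 = 0.69 × 1.12 × 3.05 = 2.357 m³/s
w_5 = (18.6 − 10.3)/2 = 4.15 m; q_5 = 0.67 × 0.96 × 4.15 = 2.669 m³/s
w_6 = (21.9 − 15.1)/2 = 3.4 m; q_6 = 0.65 × 0.60 × 3.4 = 1.326 m³/s
Stations 1, 7 contribute zero (depth or velocity is 0).
Q = Σ qᵢ = 11.23 m³/s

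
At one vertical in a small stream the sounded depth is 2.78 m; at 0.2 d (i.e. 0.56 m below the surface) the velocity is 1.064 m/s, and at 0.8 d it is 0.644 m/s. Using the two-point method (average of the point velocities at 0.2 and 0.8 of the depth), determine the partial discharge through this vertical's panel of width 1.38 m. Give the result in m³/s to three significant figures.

v̄ = (1.064 + 0.644) / 2 = 0.8540 m/s
q = v̄ × d × w = 0.8540 × 2.78 × 1.38 = 3.276 m³/s

3.28 m³/s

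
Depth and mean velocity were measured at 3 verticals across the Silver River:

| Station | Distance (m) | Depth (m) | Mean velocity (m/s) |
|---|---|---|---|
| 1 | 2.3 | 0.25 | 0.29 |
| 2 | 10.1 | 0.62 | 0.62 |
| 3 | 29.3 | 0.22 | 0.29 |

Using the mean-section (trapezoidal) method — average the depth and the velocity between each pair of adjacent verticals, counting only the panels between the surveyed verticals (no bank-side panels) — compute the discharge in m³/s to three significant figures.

Panel 1-2: Δb = 7.8 m, d̄ = (0.25+0.62)/2 = 0.435, v̄ = (0.29+0.62)/2 = 0.455 → q = 7.8×0.435×0.455 = 1.544 m³/s
Panel 2-3: Δb = 19.2 m, d̄ = (0.62+0.22)/2 = 0.42, v̄ = (0.62+0.29)/2 = 0.455 → q = 19.2×0.42×0.455 = 3.669 m³/s
Q = Σ q = 5.213 m³/s

5.21 m³/s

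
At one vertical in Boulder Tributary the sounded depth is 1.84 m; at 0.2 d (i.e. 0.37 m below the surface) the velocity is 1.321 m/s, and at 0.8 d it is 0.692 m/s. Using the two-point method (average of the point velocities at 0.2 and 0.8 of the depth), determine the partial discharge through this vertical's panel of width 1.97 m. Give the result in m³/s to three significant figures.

3.65 m³/s

v̄ = (1.321 + 0.692) / 2 = 1.007 m/s
q = v̄ × d × w = 1.007 × 1.84 × 1.97 = 3.648 m³/s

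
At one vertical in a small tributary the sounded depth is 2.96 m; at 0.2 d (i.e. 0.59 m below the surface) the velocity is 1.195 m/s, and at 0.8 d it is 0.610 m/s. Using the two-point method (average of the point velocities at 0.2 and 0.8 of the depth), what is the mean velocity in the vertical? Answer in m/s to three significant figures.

v̄ = (1.195 + 0.610) / 2 = 0.9025 m/s

0.903 m/s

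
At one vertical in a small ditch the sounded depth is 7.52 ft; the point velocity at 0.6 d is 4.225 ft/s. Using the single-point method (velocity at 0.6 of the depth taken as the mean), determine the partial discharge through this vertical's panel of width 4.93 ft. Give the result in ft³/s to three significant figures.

157 ft³/s

v̄ = v₀.₆ = 4.225 ft/s
q = v̄ × d × w = 4.225 × 7.52 × 4.93 = 156.6 ft³/s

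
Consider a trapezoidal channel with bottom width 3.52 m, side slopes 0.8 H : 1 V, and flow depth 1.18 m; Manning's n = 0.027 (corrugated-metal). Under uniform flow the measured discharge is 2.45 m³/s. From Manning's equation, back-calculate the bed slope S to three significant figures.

0.000211

A = (b + z·y)·y = (3.52 + 0.8×1.18)×1.18 = 5.268 m²
P = b + 2y√(1+z²) = 3.52 + 2×1.18×√(1+0.8²) = 6.542 m
R = A/P = 5.268/6.542 = 0.8052 m
S = (Q·n / (1·A·R^(2/3)))² = (2.45×0.027 / (1×5.268×0.8655))² = 0.0002105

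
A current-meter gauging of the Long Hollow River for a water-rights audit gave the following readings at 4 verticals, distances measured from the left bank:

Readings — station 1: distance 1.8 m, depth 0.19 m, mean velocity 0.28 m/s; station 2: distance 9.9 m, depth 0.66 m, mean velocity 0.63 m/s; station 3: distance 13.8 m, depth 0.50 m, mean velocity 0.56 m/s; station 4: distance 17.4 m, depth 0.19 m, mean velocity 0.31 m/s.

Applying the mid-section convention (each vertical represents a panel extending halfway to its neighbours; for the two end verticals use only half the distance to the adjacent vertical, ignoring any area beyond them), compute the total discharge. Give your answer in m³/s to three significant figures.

w_1 = (9.9 − 1.8)/2 = 4.05 m; q_1 = 0.28 × 0.19 × 4.05 = 0.2155 m³/s
w_2 = (13.8 − 1.8)/2 = 6 m; q_2 = 0.63 × 0.66 × 6 = 2.495 m³/s
w_3 = (17.4 − 9.9)/2 = 3.75 m; q_3 = 0.56 × 0.50 × 3.75 = 1.050 m³/s
w_4 = (17.4 − 13.8)/2 = 1.8 m; q_4 = 0.31 × 0.19 × 1.8 = 0.1060 m³/s
Q = Σ qᵢ = 3.866 m³/s

3.87 m³/s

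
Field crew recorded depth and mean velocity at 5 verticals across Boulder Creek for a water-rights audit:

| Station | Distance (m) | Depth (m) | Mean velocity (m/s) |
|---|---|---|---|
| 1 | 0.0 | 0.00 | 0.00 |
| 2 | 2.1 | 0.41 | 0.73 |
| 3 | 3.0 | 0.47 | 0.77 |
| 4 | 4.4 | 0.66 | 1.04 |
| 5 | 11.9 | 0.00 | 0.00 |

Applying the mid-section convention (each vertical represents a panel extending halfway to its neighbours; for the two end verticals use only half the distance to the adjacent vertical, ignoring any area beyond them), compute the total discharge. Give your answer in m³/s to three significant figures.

w_2 = (3.0 − 0.0)/2 = 1.5 m; q_2 = 0.73 × 0.41 × 1.5 = 0.4490 m³/s
w_3 = (4.4 − 2.1)/2 = 1.15 m; q_3 = 0.77 × 0.47 × 1.15 = 0.4162 m³/s
w_4 = (11.9 − 3.0)/2 = 4.45 m; q_4 = 1.04 × 0.66 × 4.45 = 3.054 m³/s
Stations 1, 5 contribute zero (depth or velocity is 0).
Q = Σ qᵢ = 3.920 m³/s

3.92 m³/s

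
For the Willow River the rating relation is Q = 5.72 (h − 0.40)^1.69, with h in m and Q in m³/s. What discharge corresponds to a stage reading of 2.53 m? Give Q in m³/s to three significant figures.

Q = 5.72 × (2.53 − 0.40)^1.69 = 5.72 × 2.13^1.69 = 20.53 m³/s

20.5 m³/s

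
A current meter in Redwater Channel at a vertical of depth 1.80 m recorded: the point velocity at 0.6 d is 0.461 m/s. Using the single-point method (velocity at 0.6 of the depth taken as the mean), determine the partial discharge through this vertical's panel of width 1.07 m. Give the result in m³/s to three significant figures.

v̄ = v₀.₆ = 0.461 m/s
q = v̄ × d × w = 0.4610 × 1.80 × 1.07 = 0.8879 m³/s

0.888 m³/s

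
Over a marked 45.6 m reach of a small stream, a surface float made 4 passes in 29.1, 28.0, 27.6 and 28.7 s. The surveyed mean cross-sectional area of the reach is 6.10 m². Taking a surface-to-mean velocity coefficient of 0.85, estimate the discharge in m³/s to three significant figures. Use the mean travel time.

t̄ = (29.1 + 28.0 + 27.6 + 28.7) / 4 = 28.35 s
v_surface = L / t̄ = 45.6 / 28.35 = 1.608 m/s
v_mean = 0.85 × 1.608 = 1.367 m/s
Q = A × v_mean = 6.10 × 1.367 = 8.340 m³/s

8.34 m³/s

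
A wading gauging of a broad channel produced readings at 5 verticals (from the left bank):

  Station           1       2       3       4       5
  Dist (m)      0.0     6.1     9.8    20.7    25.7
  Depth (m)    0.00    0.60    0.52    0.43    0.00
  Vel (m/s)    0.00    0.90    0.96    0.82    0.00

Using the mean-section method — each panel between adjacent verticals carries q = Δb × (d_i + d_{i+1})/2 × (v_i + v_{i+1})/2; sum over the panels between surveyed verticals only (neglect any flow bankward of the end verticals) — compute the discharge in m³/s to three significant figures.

Panel 1-2: Δb = 6.1 m, d̄ = (0.00+0.60)/2 = 0.3, v̄ = (0.00+0.90)/2 = 0.45 → q = 6.1×0.3×0.45 = 0.8235 m³/s
Panel 2-3: Δb = 3.7 m, d̄ = (0.60+0.52)/2 = 0.56, v̄ = (0.90+0.96)/2 = 0.93 → q = 3.7×0.56×0.93 = 1.927 m³/s
Panel 3-4: Δb = 10.9 m, d̄ = (0.52+0.43)/2 = 0.475, v̄ = (0.96+0.82)/2 = 0.89 → q = 10.9×0.475×0.89 = 4.608 m³/s
Panel 4-5: Δb = 5 m, d̄ = (0.43+0.00)/2 = 0.215, v̄ = (0.82+0.00)/2 = 0.41 → q = 5×0.215×0.41 = 0.4408 m³/s
Q = Σ q = 7.799 m³/s

7.80 m³/s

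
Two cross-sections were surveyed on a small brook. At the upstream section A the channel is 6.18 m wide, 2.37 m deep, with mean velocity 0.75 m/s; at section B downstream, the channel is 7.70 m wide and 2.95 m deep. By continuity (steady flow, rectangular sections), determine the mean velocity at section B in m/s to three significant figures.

Q = A₁V₁ = (6.18×2.37) × 0.75 = 10.98 m³/s
A₂ = 7.70 × 2.95 = 22.72 m²
V₂ = Q/A₂ = 10.98/22.72 = 0.4836 m/s

0.484 m/s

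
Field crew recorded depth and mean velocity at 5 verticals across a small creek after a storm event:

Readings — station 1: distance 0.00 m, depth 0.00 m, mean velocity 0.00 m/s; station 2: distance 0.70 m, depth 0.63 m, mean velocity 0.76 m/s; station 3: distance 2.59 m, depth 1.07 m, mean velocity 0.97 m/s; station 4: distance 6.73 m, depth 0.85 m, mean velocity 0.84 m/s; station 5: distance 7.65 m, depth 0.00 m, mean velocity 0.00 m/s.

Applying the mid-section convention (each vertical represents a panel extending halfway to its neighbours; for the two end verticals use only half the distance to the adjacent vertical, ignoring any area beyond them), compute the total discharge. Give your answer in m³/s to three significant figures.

w_2 = (2.59 − 0.00)/2 = 1.295 m; q_2 = 0.76 × 0.63 × 1.295 = 0.6200 m³/s
w_3 = (6.73 − 0.70)/2 = 3.015 m; q_3 = 0.97 × 1.07 × 3.015 = 3.129 m³/s
w_4 = (7.65 − 2.59)/2 = 2.53 m; q_4 = 0.84 × 0.85 × 2.53 = 1.806 m³/s
Stations 1, 5 contribute zero (depth or velocity is 0).
Q = Σ qᵢ = 5.556 m³/s

5.56 m³/s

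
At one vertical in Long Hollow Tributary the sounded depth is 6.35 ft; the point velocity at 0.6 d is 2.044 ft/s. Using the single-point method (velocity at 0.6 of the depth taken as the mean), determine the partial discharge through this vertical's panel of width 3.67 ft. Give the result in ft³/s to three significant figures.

47.6 ft³/s

v̄ = v₀.₆ = 2.044 ft/s
q = v̄ × d × w = 2.044 × 6.35 × 3.67 = 47.63 ft³/s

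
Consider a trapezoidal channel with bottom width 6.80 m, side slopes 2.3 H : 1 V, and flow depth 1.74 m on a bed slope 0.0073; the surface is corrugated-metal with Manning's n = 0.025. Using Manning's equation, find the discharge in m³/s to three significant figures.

A = (b + z·y)·y = (6.80 + 2.3×1.74)×1.74 = 18.80 m²
P = b + 2y√(1+z²) = 6.80 + 2×1.74×√(1+2.3²) = 15.53 m
R = A/P = 18.80/15.53 = 1.210 m
Q = (1/n)·A·R^(2/3)·S^(1/2) = (1/0.025) × 18.80 × 1.210^(2/3) × 0.0073^(1/2) = 72.96 m³/s

73.0 m³/s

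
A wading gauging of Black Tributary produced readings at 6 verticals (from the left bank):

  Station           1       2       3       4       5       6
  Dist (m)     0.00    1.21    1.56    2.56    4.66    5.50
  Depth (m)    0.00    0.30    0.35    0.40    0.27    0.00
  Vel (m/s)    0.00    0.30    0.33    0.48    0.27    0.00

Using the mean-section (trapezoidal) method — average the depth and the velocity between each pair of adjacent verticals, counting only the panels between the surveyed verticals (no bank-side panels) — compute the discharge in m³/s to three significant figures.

0.494 m³/s

Panel 1-2: Δb = 1.21 m, d̄ = (0.00+0.30)/2 = 0.15, v̄ = (0.00+0.30)/2 = 0.15 → q = 1.21×0.15×0.15 = 0.02723 m³/s
Panel 2-3: Δb = 0.35 m, d̄ = (0.30+0.35)/2 = 0.325, v̄ = (0.30+0.33)/2 = 0.315 → q = 0.35×0.325×0.315 = 0.03583 m³/s
Panel 3-4: Δb = 1 m, d̄ = (0.35+0.40)/2 = 0.375, v̄ = (0.33+0.48)/2 = 0.405 → q = 1×0.375×0.405 = 0.1519 m³/s
Panel 4-5: Δb = 2.1 m, d̄ = (0.40+0.27)/2 = 0.335, v̄ = (0.48+0.27)/2 = 0.375 → q = 2.1×0.335×0.375 = 0.2638 m³/s
Panel 5-6: Δb = 0.84 m, d̄ = (0.27+0.00)/2 = 0.135, v̄ = (0.27+0.00)/2 = 0.135 → q = 0.84×0.135×0.135 = 0.01531 m³/s
Q = Σ q = 0.4941 m³/s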